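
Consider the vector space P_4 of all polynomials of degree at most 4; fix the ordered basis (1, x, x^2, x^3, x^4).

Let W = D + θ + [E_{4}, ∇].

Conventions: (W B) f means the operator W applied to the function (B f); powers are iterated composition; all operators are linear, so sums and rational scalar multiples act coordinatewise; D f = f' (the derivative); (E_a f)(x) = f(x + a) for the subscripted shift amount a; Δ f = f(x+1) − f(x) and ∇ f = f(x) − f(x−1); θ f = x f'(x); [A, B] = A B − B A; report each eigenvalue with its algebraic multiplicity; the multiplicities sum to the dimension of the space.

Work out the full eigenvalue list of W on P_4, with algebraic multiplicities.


λ = 0 (multiplicity 1), λ = 1 (multiplicity 1), λ = 2 (multiplicity 1), λ = 3 (multiplicity 1), λ = 4 (multiplicity 1)

image of 1: 0
image of x: x + 1
image of x^2: 2x^2 + 2x
image of x^3: 3x^3 + 3x^2
image of x^4: 4x^4 + 4x^3
the matrix is upper triangular; its diagonal is (0, 1, 2, 3, 4)
for a triangular matrix the eigenvalues are the diagonal entries, with algebraic multiplicity their repetition count


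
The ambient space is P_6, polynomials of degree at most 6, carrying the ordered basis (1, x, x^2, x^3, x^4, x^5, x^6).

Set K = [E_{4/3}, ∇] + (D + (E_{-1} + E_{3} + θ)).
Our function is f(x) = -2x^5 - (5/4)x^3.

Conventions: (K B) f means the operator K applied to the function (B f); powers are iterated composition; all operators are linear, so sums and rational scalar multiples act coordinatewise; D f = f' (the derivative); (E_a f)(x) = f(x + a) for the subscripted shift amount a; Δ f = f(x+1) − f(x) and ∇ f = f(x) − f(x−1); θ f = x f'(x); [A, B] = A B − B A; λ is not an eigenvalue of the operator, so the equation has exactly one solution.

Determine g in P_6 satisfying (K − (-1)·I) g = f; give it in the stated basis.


the result is g(x) = -(1/4)x^5 + (15/28)x^4 + (485/168)x^3 + (11/8)x^2 - (673/56)x - 6079/504

write g with unknown coordinates in the stated basis and equate coefficients in (K − (-1)·I) g = f
solving from the highest basis element down gives g = -(1/4)x^5 + (15/28)x^4 + (485/168)x^3 + (11/8)x^2 - (673/56)x - 6079/504
check: K g = -(7/4)x^5 - (15/28)x^4 - (695/168)x^3 - (11/8)x^2 + (673/56)x + 6079/504
so K g − (-1)·g = -2x^5 - (5/4)x^3 = f ✓


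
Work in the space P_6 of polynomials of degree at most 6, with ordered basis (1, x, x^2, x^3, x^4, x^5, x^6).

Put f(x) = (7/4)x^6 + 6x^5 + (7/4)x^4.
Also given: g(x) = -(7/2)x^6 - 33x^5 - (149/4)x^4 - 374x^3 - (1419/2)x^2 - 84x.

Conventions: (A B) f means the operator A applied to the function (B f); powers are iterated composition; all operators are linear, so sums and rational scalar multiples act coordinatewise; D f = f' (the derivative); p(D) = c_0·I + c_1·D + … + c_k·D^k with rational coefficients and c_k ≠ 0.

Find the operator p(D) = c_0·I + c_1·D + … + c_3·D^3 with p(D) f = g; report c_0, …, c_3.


c_0 = -2, c_1 = -2, c_2 = 1/2, c_3 = -2

D^0 f = (7/4)x^6 + 6x^5 + (7/4)x^4
D^1 f = (21/2)x^5 + 30x^4 + 7x^3
D^2 f = (105/2)x^4 + 120x^3 + 21x^2
D^3 f = 210x^3 + 360x^2 + 42x
matching coefficients of g against c_0 f + c_1 Df + … from the top degree down determines the c_i
solution: c_0 = -2, c_1 = -2, c_2 = 1/2, c_3 = -2


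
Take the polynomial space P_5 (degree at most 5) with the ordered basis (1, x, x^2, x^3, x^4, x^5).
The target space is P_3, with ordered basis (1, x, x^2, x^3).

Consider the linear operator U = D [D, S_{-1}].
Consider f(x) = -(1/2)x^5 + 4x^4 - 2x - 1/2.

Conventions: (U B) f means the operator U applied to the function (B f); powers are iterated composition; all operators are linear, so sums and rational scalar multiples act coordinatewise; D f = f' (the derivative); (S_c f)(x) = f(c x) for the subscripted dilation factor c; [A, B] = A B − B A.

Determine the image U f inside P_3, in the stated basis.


g(x) = 20x^3 + 96x^2

S_{-1} f = (1/2)x^5 + 4x^4 + 2x - 1/2
D S_{-1} f = (5/2)x^4 + 16x^3 + 2
D f = -(5/2)x^4 + 16x^3 - 2
S_{-1} D f = -(5/2)x^4 - 16x^3 - 2
[D, S_{-1}] f = 5x^4 + 32x^3 + 4
D [D, S_{-1}] f = 20x^3 + 96x^2


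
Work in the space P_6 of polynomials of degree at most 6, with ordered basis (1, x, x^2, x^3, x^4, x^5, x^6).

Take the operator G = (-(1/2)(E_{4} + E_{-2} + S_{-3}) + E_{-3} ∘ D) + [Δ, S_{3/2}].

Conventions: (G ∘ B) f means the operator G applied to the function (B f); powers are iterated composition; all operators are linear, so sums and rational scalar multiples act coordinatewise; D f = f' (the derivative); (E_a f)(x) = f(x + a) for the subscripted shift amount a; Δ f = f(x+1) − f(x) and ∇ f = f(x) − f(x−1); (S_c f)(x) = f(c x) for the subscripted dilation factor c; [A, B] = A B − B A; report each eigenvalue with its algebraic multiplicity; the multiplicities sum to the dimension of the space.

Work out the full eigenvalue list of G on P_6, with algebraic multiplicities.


image of 1: -3/2
image of x: (1/2)x + 1/2
image of x^2: -(11/2)x^2 + (3/2)x - 59/4
image of x^3: (25/2)x^3 + (27/8)x^2 - (339/8)x + 11/8
image of x^4: -(83/2)x^4 + (27/4)x^3 - (633/8)x^2 + (41/4)x - 3839/16
image of x^5: (241/2)x^5 + (405/32)x^4 - (1885/16)x^3 + (695/16)x^2 - (38065/32)x - 2701/32
image of x^6: -(731/2)x^6 + (729/32)x^5 - (9285/64)x^4 + (2245/16)x^3 - (225465/64)x^2 - (15573/32)x - 225767/64
the matrix is upper triangular; its diagonal is (-3/2, 1/2, -11/2, 25/2, -83/2, 241/2, -731/2)
for a triangular matrix the eigenvalues are the diagonal entries, with algebraic multiplicity their repetition count

λ = -731/2 (multiplicity 1), λ = -83/2 (multiplicity 1), λ = -11/2 (multiplicity 1), λ = -3/2 (multiplicity 1), λ = 1/2 (multiplicity 1), λ = 25/2 (multiplicity 1), λ = 241/2 (multiplicity 1)


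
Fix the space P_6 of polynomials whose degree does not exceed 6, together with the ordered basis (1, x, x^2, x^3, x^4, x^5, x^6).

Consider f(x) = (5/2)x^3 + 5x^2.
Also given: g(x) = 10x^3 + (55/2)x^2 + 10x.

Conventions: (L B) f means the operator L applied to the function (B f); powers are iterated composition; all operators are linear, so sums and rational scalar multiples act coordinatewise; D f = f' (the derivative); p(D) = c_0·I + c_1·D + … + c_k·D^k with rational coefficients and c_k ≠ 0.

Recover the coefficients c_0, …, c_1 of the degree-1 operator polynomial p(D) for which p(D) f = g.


p(D) = 4·I + D, i.e. c_0 = 4, c_1 = 1

D^0 f = (5/2)x^3 + 5x^2
D^1 f = (15/2)x^2 + 10x
matching coefficients of g against c_0 f + c_1 Df + … from the top degree down determines the c_i
solution: c_0 = 4, c_1 = 1


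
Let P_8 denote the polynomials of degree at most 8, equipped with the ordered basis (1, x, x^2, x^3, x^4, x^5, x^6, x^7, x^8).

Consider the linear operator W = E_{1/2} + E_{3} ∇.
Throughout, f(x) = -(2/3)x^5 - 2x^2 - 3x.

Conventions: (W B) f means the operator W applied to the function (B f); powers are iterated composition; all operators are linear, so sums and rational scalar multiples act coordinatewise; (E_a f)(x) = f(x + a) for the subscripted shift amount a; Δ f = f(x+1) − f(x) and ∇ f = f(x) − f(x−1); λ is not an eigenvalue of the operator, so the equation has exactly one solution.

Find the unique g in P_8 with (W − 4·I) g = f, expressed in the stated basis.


the result is g(x) = (2/9)x^5 + (5/9)x^4 + 5x^3 + (169/6)x^2 + (6745/72)x + 2491/16

write g with unknown coordinates in the stated basis and equate coefficients in (W − 4·I) g = f
solving from the highest basis element down gives g = (2/9)x^5 + (5/9)x^4 + 5x^3 + (169/6)x^2 + (6745/72)x + 2491/16
check: W g = (2/9)x^5 + (20/9)x^4 + 20x^3 + (332/3)x^2 + (6691/18)x + 2491/4
so W g − 4·g = -(2/3)x^5 - 2x^2 - 3x = f ✓


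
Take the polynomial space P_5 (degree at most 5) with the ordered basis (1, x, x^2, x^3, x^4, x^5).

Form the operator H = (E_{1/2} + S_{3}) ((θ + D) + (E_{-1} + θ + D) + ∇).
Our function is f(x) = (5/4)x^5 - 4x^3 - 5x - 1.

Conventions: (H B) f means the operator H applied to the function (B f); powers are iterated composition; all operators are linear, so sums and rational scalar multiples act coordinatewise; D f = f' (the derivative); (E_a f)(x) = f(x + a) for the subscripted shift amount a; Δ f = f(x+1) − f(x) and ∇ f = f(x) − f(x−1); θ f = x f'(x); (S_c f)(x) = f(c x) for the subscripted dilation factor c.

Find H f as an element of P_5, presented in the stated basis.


g(x) = 3355x^5 + (8475/8)x^4 - (5797/8)x^3 - (3937/16)x^2 - (6045/64)x - 4837/128

θ f = (25/4)x^5 - 12x^3 - 5x
D f = (25/4)x^4 - 12x^2 - 5
(θ + D) f = (25/4)x^5 + (25/4)x^4 - 12x^3 - 12x^2 - 5x - 5
E_{-1} f = (5/4)x^5 - (25/4)x^4 + (17/2)x^3 - (1/2)x^2 - (43/4)x + 27/4
θ f = (25/4)x^5 - 12x^3 - 5x
D f = (25/4)x^4 - 12x^2 - 5
(E_{-1} + θ + D) f = (15/2)x^5 - (7/2)x^3 - (25/2)x^2 - (63/4)x + 7/4
∇ f = (25/4)x^4 - (25/2)x^3 + (1/2)x^2 + (23/4)x - 31/4
((θ + D) + (E_{-1} + θ + D) + ∇) f = (55/4)x^5 + (25/2)x^4 - 28x^3 - 24x^2 - 15x - 11
E_{1/2} ((θ + D) + (E_{-1} + θ + D) + ∇) f = (55/4)x^5 + (375/8)x^4 + (251/8)x^3 - (481/16)x^2 - (3165/64)x - 3429/128
S_{3} ((θ + D) + (E_{-1} + θ + D) + ∇) f = (13365/4)x^5 + (2025/2)x^4 - 756x^3 - 216x^2 - 45x - 11
(E_{1/2} + S_{3}) ((θ + D) + (E_{-1} + θ + D) + ∇) f = 3355x^5 + (8475/8)x^4 - (5797/8)x^3 - (3937/16)x^2 - (6045/64)x - 4837/128


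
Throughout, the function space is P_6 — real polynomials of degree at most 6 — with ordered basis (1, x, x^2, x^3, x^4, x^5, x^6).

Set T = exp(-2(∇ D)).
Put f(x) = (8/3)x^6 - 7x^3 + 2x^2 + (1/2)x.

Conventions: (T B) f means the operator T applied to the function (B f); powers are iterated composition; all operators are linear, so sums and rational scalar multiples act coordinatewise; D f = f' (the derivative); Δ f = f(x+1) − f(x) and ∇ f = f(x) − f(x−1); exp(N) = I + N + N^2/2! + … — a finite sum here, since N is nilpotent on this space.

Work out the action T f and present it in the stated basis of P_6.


the image equals g(x) = (8/3)x^6 - 160x^4 + 313x^3 + 1602x^2 - (7191/2)x - 402

order-1 term: -160x^4 + 320x^3 - 320x^2 + 244x - 82
order-2 term: 1920x^2 - 3840x + 2240
order-3 term: -2560
the series for exp(-2(∇ D)) f terminates at order 3
exp(-2(∇ D)) f = (8/3)x^6 - 160x^4 + 313x^3 + 1602x^2 - (7191/2)x - 402


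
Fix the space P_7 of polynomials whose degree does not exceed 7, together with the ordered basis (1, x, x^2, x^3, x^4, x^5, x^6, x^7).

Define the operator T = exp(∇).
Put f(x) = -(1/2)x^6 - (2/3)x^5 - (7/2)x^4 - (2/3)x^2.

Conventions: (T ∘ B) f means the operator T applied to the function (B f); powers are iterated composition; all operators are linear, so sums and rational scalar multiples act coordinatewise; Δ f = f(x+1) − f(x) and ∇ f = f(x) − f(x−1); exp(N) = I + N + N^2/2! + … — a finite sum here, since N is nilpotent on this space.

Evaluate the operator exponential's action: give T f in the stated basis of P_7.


order-1 term: -3x^5 + (25/6)x^4 - (52/3)x^3 + (131/6)x^2 - 15x + 4
order-2 term: -(15/2)x^4 + (70/3)x^3 - (107/2)x^2 + (191/3)x - 92/3
order-3 term: -10x^3 + (115/3)x^2 - 69x + 148/3
order-4 term: -(15/2)x^2 + (80/3)x - 88/3
order-5 term: -3x + 41/6
order-6 term: -1/2
the series for exp(∇) f terminates at order 6
exp(∇) f = -(1/2)x^6 - (11/3)x^5 - (41/6)x^4 - 4x^3 - (3/2)x^2 + (10/3)x - 1/3

the image equals g(x) = -(1/2)x^6 - (11/3)x^5 - (41/6)x^4 - 4x^3 - (3/2)x^2 + (10/3)x - 1/3


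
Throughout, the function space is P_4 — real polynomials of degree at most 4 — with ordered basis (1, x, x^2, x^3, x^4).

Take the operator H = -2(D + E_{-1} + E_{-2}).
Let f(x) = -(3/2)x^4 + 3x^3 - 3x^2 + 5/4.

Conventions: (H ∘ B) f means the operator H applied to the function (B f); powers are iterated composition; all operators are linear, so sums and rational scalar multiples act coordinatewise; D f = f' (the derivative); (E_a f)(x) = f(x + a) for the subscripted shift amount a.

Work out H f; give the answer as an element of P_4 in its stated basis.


D f = -6x^3 + 9x^2 - 6x
E_{-1} f = -(3/2)x^4 + 9x^3 - 21x^2 + 21x - 25/4
E_{-2} f = -(3/2)x^4 + 15x^3 - 57x^2 + 96x - 235/4
(D + E_{-1} + E_{-2}) f = -3x^4 + 18x^3 - 69x^2 + 111x - 65
(-2(D + E_{-1} + E_{-2})) f = 6x^4 - 36x^3 + 138x^2 - 222x + 130

the image equals g(x) = 6x^4 - 36x^3 + 138x^2 - 222x + 130


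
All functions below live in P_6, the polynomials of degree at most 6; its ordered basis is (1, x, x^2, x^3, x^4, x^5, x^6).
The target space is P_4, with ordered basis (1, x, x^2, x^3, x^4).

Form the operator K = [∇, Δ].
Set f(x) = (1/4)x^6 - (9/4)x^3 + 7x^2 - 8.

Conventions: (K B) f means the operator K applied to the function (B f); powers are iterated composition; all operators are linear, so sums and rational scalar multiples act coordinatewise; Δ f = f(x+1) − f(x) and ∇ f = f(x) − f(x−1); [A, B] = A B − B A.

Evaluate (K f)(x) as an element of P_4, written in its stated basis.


Δ f = (3/2)x^5 + (15/4)x^4 + 5x^3 - 3x^2 + (35/4)x + 5
∇ Δ f = (15/2)x^4 + (15/2)x^2 - (27/2)x + 29/2
∇ f = (3/2)x^5 - (15/4)x^4 + 5x^3 - (21/2)x^2 + (89/4)x - 19/2
Δ ∇ f = (15/2)x^4 + (15/2)x^2 - (27/2)x + 29/2
[∇, Δ] f = 0

the result is g(x) = 0


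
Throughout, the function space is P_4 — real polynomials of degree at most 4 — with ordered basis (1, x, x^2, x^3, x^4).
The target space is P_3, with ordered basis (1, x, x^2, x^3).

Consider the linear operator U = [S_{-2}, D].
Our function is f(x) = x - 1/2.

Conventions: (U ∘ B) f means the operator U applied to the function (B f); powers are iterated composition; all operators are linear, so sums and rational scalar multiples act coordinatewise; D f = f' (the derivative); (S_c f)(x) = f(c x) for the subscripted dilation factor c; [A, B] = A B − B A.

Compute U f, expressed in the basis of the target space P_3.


the image equals g(x) = 3

D f = 1
S_{-2} D f = 1
S_{-2} f = -2x - 1/2
D S_{-2} f = -2
[S_{-2}, D] f = 3


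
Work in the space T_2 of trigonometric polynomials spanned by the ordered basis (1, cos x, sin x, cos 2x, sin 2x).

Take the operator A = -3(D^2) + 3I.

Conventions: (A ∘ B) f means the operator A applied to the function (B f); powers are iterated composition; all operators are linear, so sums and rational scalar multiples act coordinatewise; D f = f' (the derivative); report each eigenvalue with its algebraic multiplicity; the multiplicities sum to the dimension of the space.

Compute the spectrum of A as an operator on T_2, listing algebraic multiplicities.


λ = 3 (multiplicity 1), λ = 6 (multiplicity 2), λ = 15 (multiplicity 2)

image of 1: 3
image of cos x: 6cos x
image of sin x: 6sin x
image of cos 2x: 15cos 2x
image of sin 2x: 15sin 2x
the matrix is diagonal; its diagonal is (3, 6, 6, 15, 15)
for a triangular matrix the eigenvalues are the diagonal entries, with algebraic multiplicity their repetition count


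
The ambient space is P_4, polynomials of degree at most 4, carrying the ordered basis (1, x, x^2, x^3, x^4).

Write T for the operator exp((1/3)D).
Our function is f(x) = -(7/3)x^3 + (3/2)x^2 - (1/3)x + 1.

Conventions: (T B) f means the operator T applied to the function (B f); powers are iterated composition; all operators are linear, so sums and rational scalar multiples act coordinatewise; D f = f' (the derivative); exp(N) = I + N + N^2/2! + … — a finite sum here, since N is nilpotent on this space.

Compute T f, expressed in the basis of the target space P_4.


g(x) = -(7/3)x^3 - (5/6)x^2 - (1/9)x + 157/162

order-1 term: -(7/3)x^2 + x - 1/9
order-2 term: -(7/9)x + 1/6
order-3 term: -7/81
the series for exp((1/3)D) f terminates at order 3
exp((1/3)D) f = -(7/3)x^3 - (5/6)x^2 - (1/9)x + 157/162


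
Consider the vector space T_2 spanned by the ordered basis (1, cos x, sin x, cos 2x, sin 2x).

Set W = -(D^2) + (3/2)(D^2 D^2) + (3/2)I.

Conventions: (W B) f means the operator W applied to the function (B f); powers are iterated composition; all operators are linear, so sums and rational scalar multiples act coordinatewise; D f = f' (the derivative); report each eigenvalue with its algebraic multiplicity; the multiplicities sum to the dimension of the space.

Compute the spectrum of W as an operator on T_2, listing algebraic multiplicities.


image of 1: 3/2
image of cos x: 4cos x
image of sin x: 4sin x
image of cos 2x: (59/2)cos 2x
image of sin 2x: (59/2)sin 2x
the matrix is diagonal; its diagonal is (3/2, 4, 4, 59/2, 59/2)
for a triangular matrix the eigenvalues are the diagonal entries, with algebraic multiplicity their repetition count

λ = 3/2 (multiplicity 1), λ = 4 (multiplicity 2), λ = 59/2 (multiplicity 2)


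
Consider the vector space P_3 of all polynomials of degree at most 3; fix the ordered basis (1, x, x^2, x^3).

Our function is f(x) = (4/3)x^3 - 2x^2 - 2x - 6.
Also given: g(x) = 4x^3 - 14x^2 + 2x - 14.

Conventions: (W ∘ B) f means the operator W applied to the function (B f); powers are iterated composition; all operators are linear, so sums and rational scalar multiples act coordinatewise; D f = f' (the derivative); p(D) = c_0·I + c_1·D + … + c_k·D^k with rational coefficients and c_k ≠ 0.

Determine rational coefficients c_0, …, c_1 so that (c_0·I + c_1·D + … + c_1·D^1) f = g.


D^0 f = (4/3)x^3 - 2x^2 - 2x - 6
D^1 f = 4x^2 - 4x - 2
matching coefficients of g against c_0 f + c_1 Df + … from the top degree down determines the c_i
solution: c_0 = 3, c_1 = -2

p(D) = 3·I − 2·D, i.e. c_0 = 3, c_1 = -2


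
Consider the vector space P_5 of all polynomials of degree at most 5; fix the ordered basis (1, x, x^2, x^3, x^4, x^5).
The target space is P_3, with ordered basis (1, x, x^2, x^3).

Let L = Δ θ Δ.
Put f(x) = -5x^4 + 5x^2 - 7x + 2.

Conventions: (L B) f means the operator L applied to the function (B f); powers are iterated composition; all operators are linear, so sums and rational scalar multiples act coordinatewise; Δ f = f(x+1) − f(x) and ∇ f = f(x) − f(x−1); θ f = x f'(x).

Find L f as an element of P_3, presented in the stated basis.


Δ f = -20x^3 - 30x^2 - 10x - 7
θ Δ f = -60x^3 - 60x^2 - 10x
Δ θ Δ f = -180x^2 - 300x - 130

the image equals g(x) = -180x^2 - 300x - 130


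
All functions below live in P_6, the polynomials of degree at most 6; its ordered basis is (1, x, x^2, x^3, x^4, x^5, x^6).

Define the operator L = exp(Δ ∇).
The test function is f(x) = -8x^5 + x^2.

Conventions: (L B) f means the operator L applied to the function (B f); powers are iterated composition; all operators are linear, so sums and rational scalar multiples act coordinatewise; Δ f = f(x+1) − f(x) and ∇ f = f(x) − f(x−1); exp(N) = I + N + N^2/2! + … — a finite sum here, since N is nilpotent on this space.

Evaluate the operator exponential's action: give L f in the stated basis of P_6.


g(x) = -8x^5 - 160x^3 + x^2 - 560x + 2

order-1 term: -160x^3 - 80x + 2
order-2 term: -480x
the series for exp(Δ ∇) f terminates at order 2
exp(Δ ∇) f = -8x^5 - 160x^3 + x^2 - 560x + 2


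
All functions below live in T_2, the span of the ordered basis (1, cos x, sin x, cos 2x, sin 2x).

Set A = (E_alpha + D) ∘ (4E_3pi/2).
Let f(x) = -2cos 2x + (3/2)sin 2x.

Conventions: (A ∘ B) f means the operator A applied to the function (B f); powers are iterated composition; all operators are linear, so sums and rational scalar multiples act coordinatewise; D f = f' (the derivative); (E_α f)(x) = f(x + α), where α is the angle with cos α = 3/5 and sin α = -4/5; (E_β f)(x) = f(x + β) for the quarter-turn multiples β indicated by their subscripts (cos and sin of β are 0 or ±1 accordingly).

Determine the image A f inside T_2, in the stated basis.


E_3pi/2 f = 2cos 2x - (3/2)sin 2x
(4E_3pi/2) f = 8cos 2x - 6sin 2x
E_alpha (4E_3pi/2) f = (88/25)cos 2x + (234/25)sin 2x
D (4E_3pi/2) f = -12cos 2x - 16sin 2x
(E_alpha + D) (4E_3pi/2) f = -(212/25)cos 2x - (166/25)sin 2x

the result is g(x) = -(212/25)cos 2x - (166/25)sin 2x


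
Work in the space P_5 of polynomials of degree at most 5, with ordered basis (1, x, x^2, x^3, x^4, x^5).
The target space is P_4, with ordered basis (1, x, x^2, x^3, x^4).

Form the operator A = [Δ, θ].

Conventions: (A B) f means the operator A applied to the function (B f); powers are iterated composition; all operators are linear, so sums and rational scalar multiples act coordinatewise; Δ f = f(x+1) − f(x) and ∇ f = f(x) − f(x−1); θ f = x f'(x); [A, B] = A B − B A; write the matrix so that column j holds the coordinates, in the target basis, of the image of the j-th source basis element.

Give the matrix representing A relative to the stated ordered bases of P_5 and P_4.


image of 1: 0
image of x: 1
image of x^2: 2x + 2
image of x^3: 3x^2 + 6x + 3
image of x^4: 4x^3 + 12x^2 + 12x + 4
image of x^5: 5x^4 + 20x^3 + 30x^2 + 20x + 5
each image's coordinates form column j of the matrix

the matrix is [[0, 1, 2, 3, 4, 5]; [0, 0, 2, 6, 12, 20]; [0, 0, 0, 3, 12, 30]; [0, 0, 0, 0, 4, 20]; [0, 0, 0, 0, 0, 5]] (rows listed top to bottom)


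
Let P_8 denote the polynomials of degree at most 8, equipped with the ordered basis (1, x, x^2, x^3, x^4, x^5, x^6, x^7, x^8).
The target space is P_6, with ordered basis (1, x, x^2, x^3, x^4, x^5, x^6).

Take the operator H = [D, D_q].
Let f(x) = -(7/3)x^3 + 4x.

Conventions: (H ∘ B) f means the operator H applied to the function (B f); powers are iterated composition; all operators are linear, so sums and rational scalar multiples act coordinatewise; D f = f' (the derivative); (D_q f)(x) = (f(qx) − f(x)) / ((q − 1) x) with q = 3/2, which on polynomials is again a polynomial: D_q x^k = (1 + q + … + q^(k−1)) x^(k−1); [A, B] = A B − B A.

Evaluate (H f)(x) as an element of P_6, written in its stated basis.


g(x) = -(14/3)x

D_q f = -(133/12)x^2 + 4
D D_q f = -(133/6)x
D f = -7x^2 + 4
D_q D f = -(35/2)x
[D, D_q] f = -(14/3)x


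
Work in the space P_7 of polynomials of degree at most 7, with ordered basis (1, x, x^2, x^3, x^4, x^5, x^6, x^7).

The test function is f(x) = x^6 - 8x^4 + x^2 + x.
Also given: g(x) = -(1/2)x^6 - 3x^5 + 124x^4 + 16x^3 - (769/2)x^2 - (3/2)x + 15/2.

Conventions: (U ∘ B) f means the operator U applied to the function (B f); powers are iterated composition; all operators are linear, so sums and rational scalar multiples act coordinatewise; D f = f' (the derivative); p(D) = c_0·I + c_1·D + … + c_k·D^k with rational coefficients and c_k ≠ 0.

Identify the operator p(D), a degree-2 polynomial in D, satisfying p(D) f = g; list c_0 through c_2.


p(D) = -(1/2)·I − (1/2)·D + 4·D^2, i.e. c_0 = -1/2, c_1 = -1/2, c_2 = 4

D^0 f = x^6 - 8x^4 + x^2 + x
D^1 f = 6x^5 - 32x^3 + 2x + 1
D^2 f = 30x^4 - 96x^2 + 2
matching coefficients of g against c_0 f + c_1 Df + … from the top degree down determines the c_i
solution: c_0 = -1/2, c_1 = -1/2, c_2 = 4


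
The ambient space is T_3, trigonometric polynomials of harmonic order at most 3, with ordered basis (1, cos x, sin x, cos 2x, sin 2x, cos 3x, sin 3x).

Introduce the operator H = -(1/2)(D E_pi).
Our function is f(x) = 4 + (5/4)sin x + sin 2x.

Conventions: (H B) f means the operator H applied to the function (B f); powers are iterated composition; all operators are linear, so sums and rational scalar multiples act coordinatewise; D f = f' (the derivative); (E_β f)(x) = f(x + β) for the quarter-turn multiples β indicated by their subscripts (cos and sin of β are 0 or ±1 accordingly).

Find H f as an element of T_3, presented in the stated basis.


g(x) = (5/8)cos x - cos 2x

E_pi f = 4 - (5/4)sin x + sin 2x
D E_pi f = -(5/4)cos x + 2cos 2x
(-(1/2)(D E_pi)) f = (5/8)cos x - cos 2x


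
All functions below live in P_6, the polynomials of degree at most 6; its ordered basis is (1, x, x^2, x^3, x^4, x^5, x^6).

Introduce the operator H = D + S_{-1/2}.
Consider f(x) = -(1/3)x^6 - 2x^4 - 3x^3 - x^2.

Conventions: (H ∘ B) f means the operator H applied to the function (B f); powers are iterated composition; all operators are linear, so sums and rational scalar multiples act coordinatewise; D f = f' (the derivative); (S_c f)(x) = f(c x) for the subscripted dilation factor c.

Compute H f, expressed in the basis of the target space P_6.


the image equals g(x) = -(1/192)x^6 - 2x^5 - (1/8)x^4 - (61/8)x^3 - (37/4)x^2 - 2x

D f = -2x^5 - 8x^3 - 9x^2 - 2x
S_{-1/2} f = -(1/192)x^6 - (1/8)x^4 + (3/8)x^3 - (1/4)x^2
(D + S_{-1/2}) f = -(1/192)x^6 - 2x^5 - (1/8)x^4 - (61/8)x^3 - (37/4)x^2 - 2x


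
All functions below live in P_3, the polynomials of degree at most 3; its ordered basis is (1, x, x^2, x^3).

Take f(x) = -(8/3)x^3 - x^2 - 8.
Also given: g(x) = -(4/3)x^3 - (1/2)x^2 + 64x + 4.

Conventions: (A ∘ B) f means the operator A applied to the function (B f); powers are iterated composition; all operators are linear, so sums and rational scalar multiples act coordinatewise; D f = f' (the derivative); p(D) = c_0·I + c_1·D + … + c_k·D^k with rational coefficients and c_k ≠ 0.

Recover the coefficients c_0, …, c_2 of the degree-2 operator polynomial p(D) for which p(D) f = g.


c_0 = 1/2, c_1 = 0, c_2 = -4

D^0 f = -(8/3)x^3 - x^2 - 8
D^1 f = -8x^2 - 2x
D^2 f = -16x - 2
matching coefficients of g against c_0 f + c_1 Df + … from the top degree down determines the c_i
solution: c_0 = 1/2, c_1 = 0, c_2 = -4


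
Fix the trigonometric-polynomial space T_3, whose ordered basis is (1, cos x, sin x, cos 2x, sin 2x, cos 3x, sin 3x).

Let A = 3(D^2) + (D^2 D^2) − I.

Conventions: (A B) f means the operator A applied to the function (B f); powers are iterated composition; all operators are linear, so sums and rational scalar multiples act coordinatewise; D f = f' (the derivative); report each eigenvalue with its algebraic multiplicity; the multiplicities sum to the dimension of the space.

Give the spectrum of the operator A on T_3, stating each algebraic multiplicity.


image of 1: -1
image of cos x: -3cos x
image of sin x: -3sin x
image of cos 2x: 3cos 2x
image of sin 2x: 3sin 2x
image of cos 3x: 53cos 3x
image of sin 3x: 53sin 3x
the matrix is diagonal; its diagonal is (-1, -3, -3, 3, 3, 53, 53)
for a triangular matrix the eigenvalues are the diagonal entries, with algebraic multiplicity their repetition count

λ = -3 (multiplicity 2), λ = -1 (multiplicity 1), λ = 3 (multiplicity 2), λ = 53 (multiplicity 2)


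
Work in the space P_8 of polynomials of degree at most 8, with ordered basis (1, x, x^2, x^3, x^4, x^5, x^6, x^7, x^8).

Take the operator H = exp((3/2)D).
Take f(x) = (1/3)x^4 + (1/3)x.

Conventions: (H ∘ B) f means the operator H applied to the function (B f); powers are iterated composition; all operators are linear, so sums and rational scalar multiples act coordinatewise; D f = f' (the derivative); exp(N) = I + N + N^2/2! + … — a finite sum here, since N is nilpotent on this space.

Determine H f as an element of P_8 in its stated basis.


the image equals g(x) = (1/3)x^4 + 2x^3 + (9/2)x^2 + (29/6)x + 35/16

order-1 term: 2x^3 + 1/2
order-2 term: (9/2)x^2
order-3 term: (9/2)x
order-4 term: 27/16
the series for exp((3/2)D) f terminates at order 4
exp((3/2)D) f = (1/3)x^4 + 2x^3 + (9/2)x^2 + (29/6)x + 35/16


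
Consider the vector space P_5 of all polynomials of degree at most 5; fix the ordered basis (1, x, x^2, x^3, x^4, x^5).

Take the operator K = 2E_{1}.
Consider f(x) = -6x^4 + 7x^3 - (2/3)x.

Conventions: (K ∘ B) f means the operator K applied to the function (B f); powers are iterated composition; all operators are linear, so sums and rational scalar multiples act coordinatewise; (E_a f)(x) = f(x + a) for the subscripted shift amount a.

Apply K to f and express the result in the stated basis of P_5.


E_{1} f = -6x^4 - 17x^3 - 15x^2 - (11/3)x + 1/3
(2E_{1}) f = -12x^4 - 34x^3 - 30x^2 - (22/3)x + 2/3

g(x) = -12x^4 - 34x^3 - 30x^2 - (22/3)x + 2/3


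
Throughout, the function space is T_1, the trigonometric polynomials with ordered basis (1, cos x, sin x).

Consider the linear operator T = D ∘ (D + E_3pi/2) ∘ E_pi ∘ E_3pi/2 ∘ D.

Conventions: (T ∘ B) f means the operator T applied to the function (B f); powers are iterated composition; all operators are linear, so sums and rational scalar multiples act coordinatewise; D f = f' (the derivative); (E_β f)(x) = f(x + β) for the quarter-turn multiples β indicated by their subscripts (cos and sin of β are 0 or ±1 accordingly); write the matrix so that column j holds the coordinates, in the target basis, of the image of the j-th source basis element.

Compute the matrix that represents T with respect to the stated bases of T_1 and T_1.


image of 1: 0
image of cos x: 0
image of sin x: 0
each image's coordinates form column j of the matrix

the matrix is [[0, 0, 0]; [0, 0, 0]; [0, 0, 0]] (rows listed top to bottom)


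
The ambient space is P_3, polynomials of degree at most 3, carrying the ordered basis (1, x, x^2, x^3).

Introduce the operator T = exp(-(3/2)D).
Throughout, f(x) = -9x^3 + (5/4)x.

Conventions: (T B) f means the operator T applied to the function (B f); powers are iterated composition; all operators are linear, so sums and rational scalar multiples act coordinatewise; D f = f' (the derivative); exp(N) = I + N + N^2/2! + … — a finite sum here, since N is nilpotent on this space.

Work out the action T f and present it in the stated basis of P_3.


the image equals g(x) = -9x^3 + (81/2)x^2 - (119/2)x + 57/2

order-1 term: (81/2)x^2 - 15/8
order-2 term: -(243/4)x
order-3 term: 243/8
the series for exp(-(3/2)D) f terminates at order 3
exp(-(3/2)D) f = -9x^3 + (81/2)x^2 - (119/2)x + 57/2


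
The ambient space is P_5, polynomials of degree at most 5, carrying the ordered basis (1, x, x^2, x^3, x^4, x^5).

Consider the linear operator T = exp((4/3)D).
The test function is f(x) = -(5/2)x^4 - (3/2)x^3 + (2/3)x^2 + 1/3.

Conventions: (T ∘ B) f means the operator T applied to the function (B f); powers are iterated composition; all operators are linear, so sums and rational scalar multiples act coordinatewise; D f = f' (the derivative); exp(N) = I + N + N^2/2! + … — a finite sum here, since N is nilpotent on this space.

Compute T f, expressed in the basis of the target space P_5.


the image equals g(x) = -(5/2)x^4 - (89/6)x^3 - 32x^2 - (808/27)x - 805/81

order-1 term: -(40/3)x^3 - 6x^2 + (16/9)x
order-2 term: -(80/3)x^2 - 8x + 32/27
order-3 term: -(640/27)x - 32/9
order-4 term: -640/81
the series for exp((4/3)D) f terminates at order 4
exp((4/3)D) f = -(5/2)x^4 - (89/6)x^3 - 32x^2 - (808/27)x - 805/81


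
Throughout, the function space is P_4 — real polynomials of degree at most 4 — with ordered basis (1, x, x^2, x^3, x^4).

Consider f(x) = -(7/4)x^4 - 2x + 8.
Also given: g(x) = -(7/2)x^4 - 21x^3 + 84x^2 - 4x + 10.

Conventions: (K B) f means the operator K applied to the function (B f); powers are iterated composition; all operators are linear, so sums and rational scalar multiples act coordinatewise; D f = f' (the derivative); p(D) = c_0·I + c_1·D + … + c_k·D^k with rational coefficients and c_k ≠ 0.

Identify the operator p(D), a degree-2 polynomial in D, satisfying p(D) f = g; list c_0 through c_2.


D^0 f = -(7/4)x^4 - 2x + 8
D^1 f = -7x^3 - 2
D^2 f = -21x^2
matching coefficients of g against c_0 f + c_1 Df + … from the top degree down determines the c_i
solution: c_0 = 2, c_1 = 3, c_2 = -4

c_0 = 2, c_1 = 3, c_2 = -4


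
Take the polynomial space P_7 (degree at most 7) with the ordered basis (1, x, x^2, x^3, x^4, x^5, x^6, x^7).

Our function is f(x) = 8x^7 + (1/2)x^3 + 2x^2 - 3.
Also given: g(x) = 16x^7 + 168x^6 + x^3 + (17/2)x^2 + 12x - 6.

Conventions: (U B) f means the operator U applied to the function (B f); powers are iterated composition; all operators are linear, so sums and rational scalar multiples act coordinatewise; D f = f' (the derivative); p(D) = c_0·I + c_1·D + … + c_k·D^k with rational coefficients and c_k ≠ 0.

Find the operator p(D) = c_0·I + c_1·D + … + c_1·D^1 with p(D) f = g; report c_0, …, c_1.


D^0 f = 8x^7 + (1/2)x^3 + 2x^2 - 3
D^1 f = 56x^6 + (3/2)x^2 + 4x
matching coefficients of g against c_0 f + c_1 Df + … from the top degree down determines the c_i
solution: c_0 = 2, c_1 = 3

p(D) = 2·I + 3·D, i.e. c_0 = 2, c_1 = 3


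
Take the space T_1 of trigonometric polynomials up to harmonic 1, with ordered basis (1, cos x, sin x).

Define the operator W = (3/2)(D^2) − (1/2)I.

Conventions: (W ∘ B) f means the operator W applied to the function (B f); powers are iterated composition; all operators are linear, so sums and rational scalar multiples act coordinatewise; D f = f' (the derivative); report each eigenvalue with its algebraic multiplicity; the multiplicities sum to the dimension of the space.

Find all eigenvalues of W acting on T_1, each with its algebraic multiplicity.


λ = -2 (multiplicity 2), λ = -1/2 (multiplicity 1)

image of 1: -1/2
image of cos x: -2cos x
image of sin x: -2sin x
the matrix is diagonal; its diagonal is (-1/2, -2, -2)
for a triangular matrix the eigenvalues are the diagonal entries, with algebraic multiplicity their repetition count


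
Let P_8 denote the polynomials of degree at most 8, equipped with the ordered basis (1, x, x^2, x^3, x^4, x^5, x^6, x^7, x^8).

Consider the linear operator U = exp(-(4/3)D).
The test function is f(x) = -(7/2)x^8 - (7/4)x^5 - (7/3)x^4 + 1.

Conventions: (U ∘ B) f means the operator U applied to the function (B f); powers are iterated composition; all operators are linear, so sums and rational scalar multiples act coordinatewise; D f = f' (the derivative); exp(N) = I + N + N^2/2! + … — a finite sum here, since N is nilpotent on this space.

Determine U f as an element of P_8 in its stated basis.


order-1 term: (112/3)x^7 + (35/3)x^4 + (112/9)x^3
order-2 term: -(1568/9)x^6 - (280/9)x^3 - (224/9)x^2
order-3 term: (12544/27)x^5 + (1120/27)x^2 + (1792/81)x
order-4 term: -(62720/81)x^4 - (2240/81)x - 1792/243
order-5 term: (200704/243)x^3 + 1792/243
order-6 term: -(401408/729)x^2
order-7 term: (458752/2187)x
order-8 term: -229376/6561
the series for exp(-(4/3)D) f terminates at order 8
exp(-(4/3)D) f = -(7/2)x^8 + (112/3)x^7 - (1568/9)x^6 + (49987/108)x^5 - (61964/81)x^4 + (196168/243)x^3 - (389312/729)x^2 + (446656/2187)x - 222815/6561

g(x) = -(7/2)x^8 + (112/3)x^7 - (1568/9)x^6 + (49987/108)x^5 - (61964/81)x^4 + (196168/243)x^3 - (389312/729)x^2 + (446656/2187)x - 222815/6561


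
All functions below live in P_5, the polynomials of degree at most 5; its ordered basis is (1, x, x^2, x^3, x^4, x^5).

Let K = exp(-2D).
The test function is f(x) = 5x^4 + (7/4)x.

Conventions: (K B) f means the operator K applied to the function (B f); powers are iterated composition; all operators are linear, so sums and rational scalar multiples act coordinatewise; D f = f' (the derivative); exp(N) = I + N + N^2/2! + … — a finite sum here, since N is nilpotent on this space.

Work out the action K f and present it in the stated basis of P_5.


order-1 term: -40x^3 - 7/2
order-2 term: 120x^2
order-3 term: -160x
order-4 term: 80
the series for exp(-2D) f terminates at order 4
exp(-2D) f = 5x^4 - 40x^3 + 120x^2 - (633/4)x + 153/2

the result is g(x) = 5x^4 - 40x^3 + 120x^2 - (633/4)x + 153/2


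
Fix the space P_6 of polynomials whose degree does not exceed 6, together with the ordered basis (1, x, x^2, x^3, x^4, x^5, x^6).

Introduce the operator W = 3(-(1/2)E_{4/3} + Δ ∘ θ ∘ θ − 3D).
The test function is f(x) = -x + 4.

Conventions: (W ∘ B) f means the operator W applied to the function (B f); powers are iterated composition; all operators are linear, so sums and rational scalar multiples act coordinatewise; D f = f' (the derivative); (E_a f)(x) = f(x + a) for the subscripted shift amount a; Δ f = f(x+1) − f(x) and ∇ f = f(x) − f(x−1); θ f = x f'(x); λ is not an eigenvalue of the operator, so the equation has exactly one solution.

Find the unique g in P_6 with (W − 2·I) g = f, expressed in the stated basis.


the result is g(x) = (2/7)x - 88/49

write g with unknown coordinates in the stated basis and equate coefficients in (W − 2·I) g = f
solving from the highest basis element down gives g = (2/7)x - 88/49
check: W g = -(3/7)x + 20/49
so W g − 2·g = -x + 4 = f ✓


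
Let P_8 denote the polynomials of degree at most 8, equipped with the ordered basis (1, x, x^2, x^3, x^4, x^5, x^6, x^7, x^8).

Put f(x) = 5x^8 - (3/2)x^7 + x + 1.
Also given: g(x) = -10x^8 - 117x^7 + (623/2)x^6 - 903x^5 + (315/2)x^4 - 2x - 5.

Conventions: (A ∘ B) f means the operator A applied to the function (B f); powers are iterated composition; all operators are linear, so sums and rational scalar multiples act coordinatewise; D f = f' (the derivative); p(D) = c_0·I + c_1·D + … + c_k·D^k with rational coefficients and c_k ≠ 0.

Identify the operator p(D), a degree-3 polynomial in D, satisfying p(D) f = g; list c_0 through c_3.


p(D) = -2·I − 3·D + D^2 − (1/2)·D^3, i.e. c_0 = -2, c_1 = -3, c_2 = 1, c_3 = -1/2

D^0 f = 5x^8 - (3/2)x^7 + x + 1
D^1 f = 40x^7 - (21/2)x^6 + 1
D^2 f = 280x^6 - 63x^5
D^3 f = 1680x^5 - 315x^4
matching coefficients of g against c_0 f + c_1 Df + … from the top degree down determines the c_i
solution: c_0 = -2, c_1 = -3, c_2 = 1, c_3 = -1/2


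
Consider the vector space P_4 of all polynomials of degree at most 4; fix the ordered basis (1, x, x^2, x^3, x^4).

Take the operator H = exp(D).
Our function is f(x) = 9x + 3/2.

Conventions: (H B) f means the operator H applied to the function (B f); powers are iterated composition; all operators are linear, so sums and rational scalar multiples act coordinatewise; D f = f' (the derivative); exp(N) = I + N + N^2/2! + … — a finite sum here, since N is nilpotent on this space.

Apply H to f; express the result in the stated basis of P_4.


order-1 term: 9
the series for exp(D) f terminates at order 1
exp(D) f = 9x + 21/2

the image equals g(x) = 9x + 21/2


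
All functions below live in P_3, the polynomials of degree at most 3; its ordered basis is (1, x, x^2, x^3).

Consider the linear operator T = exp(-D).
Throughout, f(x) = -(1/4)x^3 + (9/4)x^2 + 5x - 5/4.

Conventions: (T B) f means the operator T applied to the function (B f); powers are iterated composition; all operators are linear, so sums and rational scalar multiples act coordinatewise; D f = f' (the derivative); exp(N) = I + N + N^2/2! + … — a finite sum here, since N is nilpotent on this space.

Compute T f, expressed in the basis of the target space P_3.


the image equals g(x) = -(1/4)x^3 + 3x^2 - (1/4)x - 15/4

order-1 term: (3/4)x^2 - (9/2)x - 5
order-2 term: -(3/4)x + 9/4
order-3 term: 1/4
the series for exp(-D) f terminates at order 3
exp(-D) f = -(1/4)x^3 + 3x^2 - (1/4)x - 15/4


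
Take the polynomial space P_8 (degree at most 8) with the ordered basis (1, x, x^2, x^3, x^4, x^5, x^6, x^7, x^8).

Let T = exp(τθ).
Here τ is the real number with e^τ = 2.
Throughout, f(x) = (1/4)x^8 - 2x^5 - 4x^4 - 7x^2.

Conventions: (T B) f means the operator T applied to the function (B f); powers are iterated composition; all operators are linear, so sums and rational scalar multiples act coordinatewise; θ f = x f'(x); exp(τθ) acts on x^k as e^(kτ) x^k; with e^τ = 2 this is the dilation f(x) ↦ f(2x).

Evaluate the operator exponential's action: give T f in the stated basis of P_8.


g(x) = 64x^8 - 64x^5 - 64x^4 - 28x^2

exp(τθ) x^k = e^(kτ) x^k; with e^τ = 2 this sends x^k to 2^k x^k
x^2 ↦ 4 x^2
x^4 ↦ 16 x^4
x^5 ↦ 32 x^5
x^8 ↦ 256 x^8
applying this coordinatewise to f: exp(τθ) f = 64x^8 - 64x^5 - 64x^4 - 28x^2


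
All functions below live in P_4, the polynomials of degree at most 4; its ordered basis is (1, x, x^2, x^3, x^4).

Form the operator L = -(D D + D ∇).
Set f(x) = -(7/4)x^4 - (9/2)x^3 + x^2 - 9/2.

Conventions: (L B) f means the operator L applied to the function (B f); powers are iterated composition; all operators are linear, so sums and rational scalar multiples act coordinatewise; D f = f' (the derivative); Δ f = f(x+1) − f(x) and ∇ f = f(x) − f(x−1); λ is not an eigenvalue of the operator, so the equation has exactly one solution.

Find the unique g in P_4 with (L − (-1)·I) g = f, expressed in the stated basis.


write g with unknown coordinates in the stated basis and equate coefficients in (L − (-1)·I) g = f
solving from the highest basis element down gives g = -(7/4)x^4 - (9/2)x^3 - 41x^2 - 33x - 162
check: L g = 42x^2 + 33x + 315/2
so L g − (-1)·g = -(7/4)x^4 - (9/2)x^3 + x^2 - 9/2 = f ✓

the result is g(x) = -(7/4)x^4 - (9/2)x^3 - 41x^2 - 33x - 162
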